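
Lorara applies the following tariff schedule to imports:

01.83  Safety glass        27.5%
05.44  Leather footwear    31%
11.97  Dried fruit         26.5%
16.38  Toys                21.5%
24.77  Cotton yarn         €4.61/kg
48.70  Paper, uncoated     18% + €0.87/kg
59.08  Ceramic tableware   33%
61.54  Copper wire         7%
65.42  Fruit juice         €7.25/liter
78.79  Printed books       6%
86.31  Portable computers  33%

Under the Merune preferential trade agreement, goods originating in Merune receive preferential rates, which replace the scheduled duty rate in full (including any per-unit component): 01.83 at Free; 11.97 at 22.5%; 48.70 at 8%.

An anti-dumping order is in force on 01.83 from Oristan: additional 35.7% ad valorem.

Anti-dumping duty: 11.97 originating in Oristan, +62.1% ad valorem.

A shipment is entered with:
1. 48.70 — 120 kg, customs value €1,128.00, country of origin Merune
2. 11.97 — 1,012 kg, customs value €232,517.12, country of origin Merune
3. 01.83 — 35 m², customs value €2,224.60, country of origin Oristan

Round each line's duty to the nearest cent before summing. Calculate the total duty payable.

€53,812.54

Line 1 (48.70, Merune, 120 kg, €1,128.00):
Base rate for 48.70 is 18% + €0.87/kg.
Origin Merune qualifies under the Lorara–Merune agreement and 48.70 is covered: preferential rate 8% applies instead.
Duty = €1,128.00 × 8% = €90.24.
Line 2 (11.97, Merune, 1,012 kg, €232,517.12):
Base rate for 11.97 is 26.5%.
Origin Merune qualifies under the Lorara–Merune agreement and 11.97 is covered: preferential rate 22.5% applies instead.
The additional-duty order on 11.97 targets Oristan, not Merune; it does not apply.
Duty = €232,517.12 × 22.5% = €52,316.35.
Line 3 (01.83, Oristan, 35 m², €2,224.60):
Base rate for 01.83 is 27.5%.
01.83 has an FTA preferential rate, but origin Oristan is not Merune; base rate stands.
Additional duty on 01.83 from Oristan: +35.7%. Applied ad valorem rate: 27.5% + 35.7% = 63.2%.
Duty = €2,224.60 × 63.2% = €1,405.95.
Total = €90.24 + €52,316.35 + €1,405.95 = €53,812.54.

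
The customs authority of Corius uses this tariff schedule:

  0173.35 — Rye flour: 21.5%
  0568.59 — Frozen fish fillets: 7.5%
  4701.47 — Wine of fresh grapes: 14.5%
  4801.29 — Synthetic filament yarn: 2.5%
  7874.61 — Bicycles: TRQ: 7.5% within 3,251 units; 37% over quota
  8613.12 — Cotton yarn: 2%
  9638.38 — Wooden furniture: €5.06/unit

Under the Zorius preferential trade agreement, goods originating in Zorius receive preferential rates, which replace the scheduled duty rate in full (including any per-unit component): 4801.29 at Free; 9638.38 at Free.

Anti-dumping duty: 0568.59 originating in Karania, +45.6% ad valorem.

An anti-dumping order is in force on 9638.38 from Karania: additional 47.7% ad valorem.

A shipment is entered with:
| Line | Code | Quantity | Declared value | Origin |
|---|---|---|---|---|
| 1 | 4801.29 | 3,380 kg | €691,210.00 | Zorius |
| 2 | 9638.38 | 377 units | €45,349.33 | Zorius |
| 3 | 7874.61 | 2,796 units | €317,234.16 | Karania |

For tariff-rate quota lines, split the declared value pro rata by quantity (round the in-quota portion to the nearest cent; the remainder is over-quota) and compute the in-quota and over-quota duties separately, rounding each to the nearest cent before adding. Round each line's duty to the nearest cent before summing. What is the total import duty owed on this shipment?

Line 1 (4801.29, Zorius, 3,380 kg, €691,210.00):
Base rate for 4801.29 is 2.5%.
Origin Zorius qualifies under the Corius–Zorius agreement and 4801.29 is covered: preferential rate Free applies instead.
Duty = €691,210.00 × 0% = €0.00.
Line 2 (9638.38, Zorius, 377 units, €45,349.33):
Base rate for 9638.38 is €5.06/unit.
Origin Zorius qualifies under the Corius–Zorius agreement and 9638.38 is covered: preferential rate Free applies instead.
The additional-duty order on 9638.38 targets Karania, not Zorius; it does not apply.
Duty = €45,349.33 × 0% = €0.00.
Line 3 (7874.61, Karania, 2,796 units, €317,234.16):
Code 7874.61 is under a tariff-rate quota (threshold 3,251 units). Quantity 2,796 units is within the quota, so the in-quota rate 7.5% applies to the full value.
Duty = €317,234.16 × 7.5% = €23,792.56.
Total = €0.00 + €0.00 + €23,792.56 = €23,792.56.

€23,792.56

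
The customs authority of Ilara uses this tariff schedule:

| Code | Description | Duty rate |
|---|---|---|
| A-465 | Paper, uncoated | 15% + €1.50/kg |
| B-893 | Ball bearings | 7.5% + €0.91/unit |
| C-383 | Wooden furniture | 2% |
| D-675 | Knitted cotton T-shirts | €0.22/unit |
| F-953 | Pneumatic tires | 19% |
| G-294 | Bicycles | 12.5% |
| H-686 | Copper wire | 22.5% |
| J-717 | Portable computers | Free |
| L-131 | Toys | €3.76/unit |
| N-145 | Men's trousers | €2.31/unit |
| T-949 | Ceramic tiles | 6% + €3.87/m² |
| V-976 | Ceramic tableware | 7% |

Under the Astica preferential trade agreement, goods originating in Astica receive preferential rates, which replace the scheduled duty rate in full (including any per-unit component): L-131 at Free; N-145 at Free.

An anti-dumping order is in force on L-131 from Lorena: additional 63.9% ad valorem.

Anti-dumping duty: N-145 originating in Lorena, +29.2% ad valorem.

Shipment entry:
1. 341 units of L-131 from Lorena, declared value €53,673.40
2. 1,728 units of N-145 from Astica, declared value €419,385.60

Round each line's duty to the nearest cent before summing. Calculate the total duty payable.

€35,579.46

Line 1 (L-131, Lorena, 341 units, €53,673.40):
Base rate for L-131 is €3.76/unit.
L-131 has an FTA preferential rate, but origin Lorena is not Astica; base rate stands.
Additional duty on L-131 from Lorena: +63.9% ad valorem. Applied ad valorem rate = 63.9%.
Duty = €53,673.40 × 63.9% + 341 × €3.76 = €35,579.46.
Line 2 (N-145, Astica, 1,728 units, €419,385.60):
Base rate for N-145 is €2.31/unit.
Origin Astica qualifies under the Ilara–Astica agreement and N-145 is covered: preferential rate Free applies instead.
The additional-duty order on N-145 targets Lorena, not Astica; it does not apply.
Duty = €419,385.60 × 0% = €0.00.
Total = €35,579.46 + €0.00 = €35,579.46.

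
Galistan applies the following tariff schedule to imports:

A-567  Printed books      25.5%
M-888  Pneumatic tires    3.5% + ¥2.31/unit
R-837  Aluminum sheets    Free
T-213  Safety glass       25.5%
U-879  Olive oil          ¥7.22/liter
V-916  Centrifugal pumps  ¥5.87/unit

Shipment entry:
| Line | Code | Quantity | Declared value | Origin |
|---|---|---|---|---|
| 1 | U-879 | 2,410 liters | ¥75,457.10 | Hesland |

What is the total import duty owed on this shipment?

¥17,400.20

Line 1 (U-879, Hesland, 2,410 liters, ¥75,457.10):
Base rate for U-879 is ¥7.22/liter.
Duty = 2,410 × ¥7.22 = ¥17,400.20.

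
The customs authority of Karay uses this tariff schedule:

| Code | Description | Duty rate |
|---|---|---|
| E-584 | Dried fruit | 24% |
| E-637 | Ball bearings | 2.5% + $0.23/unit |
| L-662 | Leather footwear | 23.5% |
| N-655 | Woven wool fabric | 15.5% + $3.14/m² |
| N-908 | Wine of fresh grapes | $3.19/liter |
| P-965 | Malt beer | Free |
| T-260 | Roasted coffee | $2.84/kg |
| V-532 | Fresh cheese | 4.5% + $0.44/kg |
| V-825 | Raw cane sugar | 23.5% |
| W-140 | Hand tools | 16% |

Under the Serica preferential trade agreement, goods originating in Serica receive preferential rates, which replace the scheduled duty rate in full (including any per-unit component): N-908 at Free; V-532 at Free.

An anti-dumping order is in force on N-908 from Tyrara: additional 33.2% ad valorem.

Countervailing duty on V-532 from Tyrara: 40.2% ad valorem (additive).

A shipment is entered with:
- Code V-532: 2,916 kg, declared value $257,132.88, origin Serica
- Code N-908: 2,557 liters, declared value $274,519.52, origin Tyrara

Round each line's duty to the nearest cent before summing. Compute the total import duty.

$99,297.31

Line 1 (V-532, Serica, 2,916 kg, $257,132.88):
Base rate for V-532 is 4.5% + $0.44/kg.
Origin Serica qualifies under the Karay–Serica agreement and V-532 is covered: preferential rate Free applies instead.
The additional-duty order on V-532 targets Tyrara, not Serica; it does not apply.
Duty = $257,132.88 × 0% = $0.00.
Line 2 (N-908, Tyrara, 2,557 liters, $274,519.52):
Base rate for N-908 is $3.19/liter.
N-908 has an FTA preferential rate, but origin Tyrara is not Serica; base rate stands.
Additional duty on N-908 from Tyrara: +33.2% ad valorem. Applied ad valorem rate = 33.2%.
Duty = $274,519.52 × 33.2% + 2,557 × $3.19 = $99,297.31.
Total = $0.00 + $99,297.31 = $99,297.31.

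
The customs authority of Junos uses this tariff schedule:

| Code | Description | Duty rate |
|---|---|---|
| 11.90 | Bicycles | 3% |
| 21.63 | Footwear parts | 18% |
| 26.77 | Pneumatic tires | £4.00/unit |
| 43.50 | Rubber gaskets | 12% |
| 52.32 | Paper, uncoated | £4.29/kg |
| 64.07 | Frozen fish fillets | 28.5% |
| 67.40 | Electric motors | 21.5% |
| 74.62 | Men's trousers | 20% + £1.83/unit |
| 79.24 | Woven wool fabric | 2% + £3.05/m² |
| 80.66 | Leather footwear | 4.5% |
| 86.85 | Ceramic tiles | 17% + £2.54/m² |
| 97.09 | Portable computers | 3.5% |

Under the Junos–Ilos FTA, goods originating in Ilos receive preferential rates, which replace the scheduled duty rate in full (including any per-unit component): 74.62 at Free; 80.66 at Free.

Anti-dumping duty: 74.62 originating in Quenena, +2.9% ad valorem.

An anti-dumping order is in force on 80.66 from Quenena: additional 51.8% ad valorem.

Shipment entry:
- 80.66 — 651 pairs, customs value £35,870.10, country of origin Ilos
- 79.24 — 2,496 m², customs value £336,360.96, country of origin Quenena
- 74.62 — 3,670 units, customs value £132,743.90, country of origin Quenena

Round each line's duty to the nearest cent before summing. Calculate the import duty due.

£51,454.47

Line 1 (80.66, Ilos, 651 pairs, £35,870.10):
Base rate for 80.66 is 4.5%.
Origin Ilos qualifies under the Junos–Ilos agreement and 80.66 is covered: preferential rate Free applies instead.
The additional-duty order on 80.66 targets Quenena, not Ilos; it does not apply.
Duty = £35,870.10 × 0% = £0.00.
Line 2 (79.24, Quenena, 2,496 m², £336,360.96):
Base rate for 79.24 is 2% + £3.05/m².
Duty = £336,360.96 × 2% + 2,496 × £3.05 = £14,340.02.
Line 3 (74.62, Quenena, 3,670 units, £132,743.90):
Base rate for 74.62 is 20% + £1.83/unit.
74.62 has an FTA preferential rate, but origin Quenena is not Ilos; base rate stands.
Additional duty on 74.62 from Quenena: +2.9%. Applied ad valorem rate: 20% + 2.9% = 22.9%.
Duty = £132,743.90 × 22.9% + 3,670 × £1.83 = £37,114.45.
Total = £0.00 + £14,340.02 + £37,114.45 = £51,454.47.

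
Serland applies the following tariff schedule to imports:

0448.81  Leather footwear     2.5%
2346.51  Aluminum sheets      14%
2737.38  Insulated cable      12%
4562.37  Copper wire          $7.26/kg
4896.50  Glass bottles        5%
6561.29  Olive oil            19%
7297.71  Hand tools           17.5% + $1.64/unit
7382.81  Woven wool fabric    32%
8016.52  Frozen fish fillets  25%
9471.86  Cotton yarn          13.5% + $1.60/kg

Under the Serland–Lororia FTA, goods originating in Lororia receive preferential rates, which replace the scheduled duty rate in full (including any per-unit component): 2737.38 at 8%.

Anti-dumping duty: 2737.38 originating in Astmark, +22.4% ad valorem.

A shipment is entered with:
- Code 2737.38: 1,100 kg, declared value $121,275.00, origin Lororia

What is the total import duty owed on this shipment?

$9,702.00

Line 1 (2737.38, Lororia, 1,100 kg, $121,275.00):
Base rate for 2737.38 is 12%.
Origin Lororia qualifies under the Serland–Lororia agreement and 2737.38 is covered: preferential rate 8% applies instead.
The additional-duty order on 2737.38 targets Astmark, not Lororia; it does not apply.
Duty = $121,275.00 × 8% = $9,702.00.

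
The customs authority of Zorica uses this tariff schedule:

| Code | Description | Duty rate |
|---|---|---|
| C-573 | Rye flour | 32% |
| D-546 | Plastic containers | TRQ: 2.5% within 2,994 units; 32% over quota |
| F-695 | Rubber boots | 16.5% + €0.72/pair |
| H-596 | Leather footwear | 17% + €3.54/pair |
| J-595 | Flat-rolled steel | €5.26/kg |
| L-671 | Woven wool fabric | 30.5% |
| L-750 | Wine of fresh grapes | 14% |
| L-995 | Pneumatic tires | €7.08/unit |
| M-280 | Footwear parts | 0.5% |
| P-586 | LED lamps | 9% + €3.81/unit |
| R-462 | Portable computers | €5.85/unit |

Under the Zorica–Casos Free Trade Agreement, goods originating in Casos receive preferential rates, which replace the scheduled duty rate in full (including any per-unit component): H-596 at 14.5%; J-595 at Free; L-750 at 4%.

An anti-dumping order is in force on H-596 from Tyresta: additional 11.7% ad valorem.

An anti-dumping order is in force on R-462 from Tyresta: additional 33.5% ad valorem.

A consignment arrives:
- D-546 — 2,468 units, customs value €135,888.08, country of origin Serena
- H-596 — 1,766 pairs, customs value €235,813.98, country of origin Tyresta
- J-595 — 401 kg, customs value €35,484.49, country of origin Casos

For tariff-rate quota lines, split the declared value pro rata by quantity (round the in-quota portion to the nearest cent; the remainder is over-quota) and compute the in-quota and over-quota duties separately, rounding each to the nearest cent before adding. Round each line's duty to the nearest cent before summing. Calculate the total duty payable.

Line 1 (D-546, Serena, 2,468 units, €135,888.08):
Code D-546 is under a tariff-rate quota (threshold 2,994 units). Quantity 2,468 units is within the quota, so the in-quota rate 2.5% applies to the full value.
Duty = €135,888.08 × 2.5% = €3,397.20.
Line 2 (H-596, Tyresta, 1,766 pairs, €235,813.98):
Base rate for H-596 is 17% + €3.54/pair.
H-596 has an FTA preferential rate, but origin Tyresta is not Casos; base rate stands.
Additional duty on H-596 from Tyresta: +11.7%. Applied ad valorem rate: 17% + 11.7% = 28.7%.
Duty = €235,813.98 × 28.7% + 1,766 × €3.54 = €73,930.25.
Line 3 (J-595, Casos, 401 kg, €35,484.49):
Base rate for J-595 is €5.26/kg.
Origin Casos qualifies under the Zorica–Casos agreement and J-595 is covered: preferential rate Free applies instead.
Duty = €35,484.49 × 0% = €0.00.
Total = €3,397.20 + €73,930.25 + €0.00 = €77,327.45.

€77,327.45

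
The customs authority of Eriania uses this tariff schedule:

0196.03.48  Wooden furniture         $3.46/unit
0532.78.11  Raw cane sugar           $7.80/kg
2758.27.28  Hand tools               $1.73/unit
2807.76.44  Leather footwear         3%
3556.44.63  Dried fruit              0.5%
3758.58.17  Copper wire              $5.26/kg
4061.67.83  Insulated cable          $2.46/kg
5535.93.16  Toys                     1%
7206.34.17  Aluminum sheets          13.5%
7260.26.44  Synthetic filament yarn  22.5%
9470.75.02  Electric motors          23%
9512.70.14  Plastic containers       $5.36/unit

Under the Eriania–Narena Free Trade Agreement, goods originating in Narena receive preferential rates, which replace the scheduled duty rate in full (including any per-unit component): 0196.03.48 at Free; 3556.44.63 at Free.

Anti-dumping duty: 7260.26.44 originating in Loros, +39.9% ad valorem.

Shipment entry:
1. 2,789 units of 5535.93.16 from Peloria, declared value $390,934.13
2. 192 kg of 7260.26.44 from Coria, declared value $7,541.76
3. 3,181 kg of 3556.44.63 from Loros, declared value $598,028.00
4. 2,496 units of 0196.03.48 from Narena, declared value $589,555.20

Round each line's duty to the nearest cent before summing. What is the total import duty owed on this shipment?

$8,596.38

Line 1 (5535.93.16, Peloria, 2,789 units, $390,934.13):
Base rate for 5535.93.16 is 1%.
Duty = $390,934.13 × 1% = $3,909.34.
Line 2 (7260.26.44, Coria, 192 kg, $7,541.76):
Base rate for 7260.26.44 is 22.5%.
The additional-duty order on 7260.26.44 targets Loros, not Coria; it does not apply.
Duty = $7,541.76 × 22.5% = $1,696.90.
Line 3 (3556.44.63, Loros, 3,181 kg, $598,028.00):
Base rate for 3556.44.63 is 0.5%.
3556.44.63 has an FTA preferential rate, but origin Loros is not Narena; base rate stands.
Duty = $598,028.00 × 0.5% = $2,990.14.
Line 4 (0196.03.48, Narena, 2,496 units, $589,555.20):
Base rate for 0196.03.48 is $3.46/unit.
Origin Narena qualifies under the Eriania–Narena agreement and 0196.03.48 is covered: preferential rate Free applies instead.
Duty = $589,555.20 × 0% = $0.00.
Total = $3,909.34 + $1,696.90 + $2,990.14 + $0.00 = $8,596.38.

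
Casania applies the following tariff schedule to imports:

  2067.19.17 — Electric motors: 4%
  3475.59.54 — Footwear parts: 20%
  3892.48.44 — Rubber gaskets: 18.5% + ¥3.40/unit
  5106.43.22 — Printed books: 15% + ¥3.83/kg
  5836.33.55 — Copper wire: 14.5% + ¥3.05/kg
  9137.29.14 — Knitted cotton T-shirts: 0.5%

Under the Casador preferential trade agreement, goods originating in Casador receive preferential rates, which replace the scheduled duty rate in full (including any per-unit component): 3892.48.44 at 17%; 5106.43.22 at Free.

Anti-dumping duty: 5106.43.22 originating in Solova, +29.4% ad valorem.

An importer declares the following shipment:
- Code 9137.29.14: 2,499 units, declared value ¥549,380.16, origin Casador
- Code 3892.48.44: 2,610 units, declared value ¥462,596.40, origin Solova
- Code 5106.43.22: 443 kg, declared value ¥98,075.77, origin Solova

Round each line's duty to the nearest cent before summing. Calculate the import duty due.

Line 1 (9137.29.14, Casador, 2,499 units, ¥549,380.16):
Base rate for 9137.29.14 is 0.5%.
Origin Casador is the FTA partner but 9137.29.14 is not on the preference list; base rate stands.
Duty = ¥549,380.16 × 0.5% = ¥2,746.90.
Line 2 (3892.48.44, Solova, 2,610 units, ¥462,596.40):
Base rate for 3892.48.44 is 18.5% + ¥3.40/unit.
3892.48.44 has an FTA preferential rate, but origin Solova is not Casador; base rate stands.
Duty = ¥462,596.40 × 18.5% + 2,610 × ¥3.40 = ¥94,454.33.
Line 3 (5106.43.22, Solova, 443 kg, ¥98,075.77):
Base rate for 5106.43.22 is 15% + ¥3.83/kg.
5106.43.22 has an FTA preferential rate, but origin Solova is not Casador; base rate stands.
Additional duty on 5106.43.22 from Solova: +29.4%. Applied ad valorem rate: 15% + 29.4% = 44.4%.
Duty = ¥98,075.77 × 44.4% + 443 × ¥3.83 = ¥45,242.33.
Total = ¥2,746.90 + ¥94,454.33 + ¥45,242.33 = ¥142,443.56.

¥142,443.56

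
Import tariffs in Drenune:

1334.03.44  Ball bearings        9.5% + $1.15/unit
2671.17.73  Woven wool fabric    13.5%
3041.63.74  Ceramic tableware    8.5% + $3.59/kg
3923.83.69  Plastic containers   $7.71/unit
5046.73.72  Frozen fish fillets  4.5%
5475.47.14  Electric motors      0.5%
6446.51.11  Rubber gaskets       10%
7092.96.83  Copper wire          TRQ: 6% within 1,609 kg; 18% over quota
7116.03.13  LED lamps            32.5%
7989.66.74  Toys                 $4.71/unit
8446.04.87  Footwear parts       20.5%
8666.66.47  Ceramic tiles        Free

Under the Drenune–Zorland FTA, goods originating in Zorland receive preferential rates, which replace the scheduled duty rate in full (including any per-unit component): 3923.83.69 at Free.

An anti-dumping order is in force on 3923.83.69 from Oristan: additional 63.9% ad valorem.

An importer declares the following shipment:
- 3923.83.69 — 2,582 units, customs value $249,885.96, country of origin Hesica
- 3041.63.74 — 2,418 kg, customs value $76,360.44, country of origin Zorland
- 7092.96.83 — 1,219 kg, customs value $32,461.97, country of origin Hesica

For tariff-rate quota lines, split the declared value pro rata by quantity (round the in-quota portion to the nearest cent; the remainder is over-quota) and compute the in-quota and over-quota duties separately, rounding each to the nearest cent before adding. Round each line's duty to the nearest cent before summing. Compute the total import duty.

$37,026.20

Line 1 (3923.83.69, Hesica, 2,582 units, $249,885.96):
Base rate for 3923.83.69 is $7.71/unit.
3923.83.69 has an FTA preferential rate, but origin Hesica is not Zorland; base rate stands.
The additional-duty order on 3923.83.69 targets Oristan, not Hesica; it does not apply.
Duty = 2,582 × $7.71 = $19,907.22.
Line 2 (3041.63.74, Zorland, 2,418 kg, $76,360.44):
Base rate for 3041.63.74 is 8.5% + $3.59/kg.
Origin Zorland is the FTA partner but 3041.63.74 is not on the preference list; base rate stands.
Duty = $76,360.44 × 8.5% + 2,418 × $3.59 = $15,171.26.
Line 3 (7092.96.83, Hesica, 1,219 kg, $32,461.97):
Code 7092.96.83 is under a tariff-rate quota (threshold 1,609 kg). Quantity 1,219 kg is within the quota, so the in-quota rate 6% applies to the full value.
Duty = $32,461.97 × 6% = $1,947.72.
Total = $19,907.22 + $15,171.26 + $1,947.72 = $37,026.20.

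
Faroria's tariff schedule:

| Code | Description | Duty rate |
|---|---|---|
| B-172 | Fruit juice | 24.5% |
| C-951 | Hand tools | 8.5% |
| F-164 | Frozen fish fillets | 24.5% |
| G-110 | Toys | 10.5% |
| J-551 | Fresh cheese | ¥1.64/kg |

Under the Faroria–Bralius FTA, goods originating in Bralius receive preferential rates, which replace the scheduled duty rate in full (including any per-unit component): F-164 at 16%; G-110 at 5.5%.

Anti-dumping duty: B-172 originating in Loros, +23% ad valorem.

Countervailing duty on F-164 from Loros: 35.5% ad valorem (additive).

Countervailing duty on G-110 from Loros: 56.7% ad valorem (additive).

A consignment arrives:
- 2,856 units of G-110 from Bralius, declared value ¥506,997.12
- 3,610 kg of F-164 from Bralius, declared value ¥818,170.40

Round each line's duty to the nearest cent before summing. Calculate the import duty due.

¥158,792.10

Line 1 (G-110, Bralius, 2,856 units, ¥506,997.12):
Base rate for G-110 is 10.5%.
Origin Bralius qualifies under the Faroria–Bralius agreement and G-110 is covered: preferential rate 5.5% applies instead.
The additional-duty order on G-110 targets Loros, not Bralius; it does not apply.
Duty = ¥506,997.12 × 5.5% = ¥27,884.84.
Line 2 (F-164, Bralius, 3,610 kg, ¥818,170.40):
Base rate for F-164 is 24.5%.
Origin Bralius qualifies under the Faroria–Bralius agreement and F-164 is covered: preferential rate 16% applies instead.
The additional-duty order on F-164 targets Loros, not Bralius; it does not apply.
Duty = ¥818,170.40 × 16% = ¥130,907.26.
Total = ¥27,884.84 + ¥130,907.26 = ¥158,792.10.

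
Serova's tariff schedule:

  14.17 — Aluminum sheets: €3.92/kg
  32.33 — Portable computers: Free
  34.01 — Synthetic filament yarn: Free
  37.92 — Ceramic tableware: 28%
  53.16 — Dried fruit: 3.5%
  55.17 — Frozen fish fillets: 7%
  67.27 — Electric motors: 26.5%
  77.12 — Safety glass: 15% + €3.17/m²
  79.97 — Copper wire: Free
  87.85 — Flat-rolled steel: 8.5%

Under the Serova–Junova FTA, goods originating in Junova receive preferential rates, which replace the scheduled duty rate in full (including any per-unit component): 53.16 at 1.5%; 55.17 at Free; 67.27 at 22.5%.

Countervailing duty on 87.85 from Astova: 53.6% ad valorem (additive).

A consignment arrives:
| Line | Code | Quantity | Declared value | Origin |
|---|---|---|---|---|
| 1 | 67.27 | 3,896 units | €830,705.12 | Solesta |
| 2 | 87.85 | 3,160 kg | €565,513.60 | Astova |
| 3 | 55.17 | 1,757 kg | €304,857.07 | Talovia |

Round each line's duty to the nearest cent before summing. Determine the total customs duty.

€592,660.80

Line 1 (67.27, Solesta, 3,896 units, €830,705.12):
Base rate for 67.27 is 26.5%.
67.27 has an FTA preferential rate, but origin Solesta is not Junova; base rate stands.
Duty = €830,705.12 × 26.5% = €220,136.86.
Line 2 (87.85, Astova, 3,160 kg, €565,513.60):
Base rate for 87.85 is 8.5%.
Additional duty on 87.85 from Astova: +53.6%. Applied ad valorem rate: 8.5% + 53.6% = 62.1%.
Duty = €565,513.60 × 62.1% = €351,183.95.
Line 3 (55.17, Talovia, 1,757 kg, €304,857.07):
Base rate for 55.17 is 7%.
55.17 has an FTA preferential rate, but origin Talovia is not Junova; base rate stands.
Duty = €304,857.07 × 7% = €21,339.99.
Total = €220,136.86 + €351,183.95 + €21,339.99 = €592,660.80.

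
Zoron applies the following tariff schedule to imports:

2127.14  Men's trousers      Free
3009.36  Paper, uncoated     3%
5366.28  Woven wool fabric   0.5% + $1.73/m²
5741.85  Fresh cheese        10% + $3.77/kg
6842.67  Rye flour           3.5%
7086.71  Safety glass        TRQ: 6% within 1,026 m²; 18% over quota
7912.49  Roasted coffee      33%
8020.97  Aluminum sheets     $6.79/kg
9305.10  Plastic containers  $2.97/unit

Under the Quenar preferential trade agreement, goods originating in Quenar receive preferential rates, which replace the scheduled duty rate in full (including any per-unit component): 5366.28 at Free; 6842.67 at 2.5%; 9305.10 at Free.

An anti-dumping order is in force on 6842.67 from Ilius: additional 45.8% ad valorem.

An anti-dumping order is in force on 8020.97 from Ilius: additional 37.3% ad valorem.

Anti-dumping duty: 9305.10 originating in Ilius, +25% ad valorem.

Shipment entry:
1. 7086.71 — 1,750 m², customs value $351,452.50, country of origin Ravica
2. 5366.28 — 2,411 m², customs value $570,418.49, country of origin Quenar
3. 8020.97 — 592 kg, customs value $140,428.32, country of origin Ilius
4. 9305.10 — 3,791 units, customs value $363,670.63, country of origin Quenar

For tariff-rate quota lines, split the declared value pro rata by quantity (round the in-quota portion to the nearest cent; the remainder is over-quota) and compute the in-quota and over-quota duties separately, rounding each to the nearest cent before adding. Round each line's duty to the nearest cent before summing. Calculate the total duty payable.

$94,934.70

Line 1 (7086.71, Ravica, 1,750 m², $351,452.50):
Code 7086.71 is under a tariff-rate quota (threshold 1,026 m²). In-quota: 1,026 m² at 6%; over-quota: 724 m² at 18%.
Pro-rata value split: in-quota = $351,452.50 × 1,026/1,750 = $206,051.58; over-quota = $351,452.50 − $206,051.58 = $145,400.92.
In-quota duty = $206,051.58 × 6% = $12,363.09. Over-quota duty = $145,400.92 × 18% = $26,172.17.
Line duty = $12,363.09 + $26,172.17 = $38,535.26.
Line 2 (5366.28, Quenar, 2,411 m², $570,418.49):
Base rate for 5366.28 is 0.5% + $1.73/m².
Origin Quenar qualifies under the Zoron–Quenar agreement and 5366.28 is covered: preferential rate Free applies instead.
Duty = $570,418.49 × 0% = $0.00.
Line 3 (8020.97, Ilius, 592 kg, $140,428.32):
Base rate for 8020.97 is $6.79/kg.
Additional duty on 8020.97 from Ilius: +37.3% ad valorem. Applied ad valorem rate = 37.3%.
Duty = $140,428.32 × 37.3% + 592 × $6.79 = $56,399.44.
Line 4 (9305.10, Quenar, 3,791 units, $363,670.63):
Base rate for 9305.10 is $2.97/unit.
Origin Quenar qualifies under the Zoron–Quenar agreement and 9305.10 is covered: preferential rate Free applies instead.
The additional-duty order on 9305.10 targets Ilius, not Quenar; it does not apply.
Duty = $363,670.63 × 0% = $0.00.
Total = $38,535.26 + $0.00 + $56,399.44 + $0.00 = $94,934.70.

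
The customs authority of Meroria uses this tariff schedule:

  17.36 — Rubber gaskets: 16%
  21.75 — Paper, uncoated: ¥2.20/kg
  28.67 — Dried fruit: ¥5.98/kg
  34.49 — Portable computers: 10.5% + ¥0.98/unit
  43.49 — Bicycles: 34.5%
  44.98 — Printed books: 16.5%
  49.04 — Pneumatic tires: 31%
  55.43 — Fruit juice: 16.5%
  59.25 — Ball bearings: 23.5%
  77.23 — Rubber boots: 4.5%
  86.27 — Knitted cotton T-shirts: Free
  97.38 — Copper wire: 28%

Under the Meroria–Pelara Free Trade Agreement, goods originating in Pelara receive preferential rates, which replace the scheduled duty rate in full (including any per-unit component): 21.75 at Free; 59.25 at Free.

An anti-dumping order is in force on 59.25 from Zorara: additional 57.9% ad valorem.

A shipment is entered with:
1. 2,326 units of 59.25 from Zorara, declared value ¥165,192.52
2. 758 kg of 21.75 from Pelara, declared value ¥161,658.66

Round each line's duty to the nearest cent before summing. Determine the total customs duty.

¥134,466.71

Line 1 (59.25, Zorara, 2,326 units, ¥165,192.52):
Base rate for 59.25 is 23.5%.
59.25 has an FTA preferential rate, but origin Zorara is not Pelara; base rate stands.
Additional duty on 59.25 from Zorara: +57.9%. Applied ad valorem rate: 23.5% + 57.9% = 81.4%.
Duty = ¥165,192.52 × 81.4% = ¥134,466.71.
Line 2 (21.75, Pelara, 758 kg, ¥161,658.66):
Base rate for 21.75 is ¥2.20/kg.
Origin Pelara qualifies under the Meroria–Pelara agreement and 21.75 is covered: preferential rate Free applies instead.
Duty = ¥161,658.66 × 0% = ¥0.00.
Total = ¥134,466.71 + ¥0.00 = ¥134,466.71.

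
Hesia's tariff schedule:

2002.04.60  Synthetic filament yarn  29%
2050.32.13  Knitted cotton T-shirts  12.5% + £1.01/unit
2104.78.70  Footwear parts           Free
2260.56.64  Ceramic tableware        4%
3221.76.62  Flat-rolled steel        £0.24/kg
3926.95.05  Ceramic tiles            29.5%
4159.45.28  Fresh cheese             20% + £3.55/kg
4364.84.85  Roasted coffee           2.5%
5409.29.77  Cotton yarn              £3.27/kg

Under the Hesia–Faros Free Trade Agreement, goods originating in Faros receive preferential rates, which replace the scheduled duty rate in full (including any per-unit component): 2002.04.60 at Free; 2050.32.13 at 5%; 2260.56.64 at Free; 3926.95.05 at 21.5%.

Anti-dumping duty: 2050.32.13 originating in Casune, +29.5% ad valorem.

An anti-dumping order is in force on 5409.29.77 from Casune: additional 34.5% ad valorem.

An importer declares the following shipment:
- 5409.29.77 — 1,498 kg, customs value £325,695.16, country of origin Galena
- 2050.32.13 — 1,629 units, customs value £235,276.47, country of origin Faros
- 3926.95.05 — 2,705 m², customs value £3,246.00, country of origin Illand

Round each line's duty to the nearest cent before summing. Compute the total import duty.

£17,619.85

Line 1 (5409.29.77, Galena, 1,498 kg, £325,695.16):
Base rate for 5409.29.77 is £3.27/kg.
The additional-duty order on 5409.29.77 targets Casune, not Galena; it does not apply.
Duty = 1,498 × £3.27 = £4,898.46.
Line 2 (2050.32.13, Faros, 1,629 units, £235,276.47):
Base rate for 2050.32.13 is 12.5% + £1.01/unit.
Origin Faros qualifies under the Hesia–Faros agreement and 2050.32.13 is covered: preferential rate 5% applies instead.
The additional-duty order on 2050.32.13 targets Casune, not Faros; it does not apply.
Duty = £235,276.47 × 5% = £11,763.82.
Line 3 (3926.95.05, Illand, 2,705 m², £3,246.00):
Base rate for 3926.95.05 is 29.5%.
3926.95.05 has an FTA preferential rate, but origin Illand is not Faros; base rate stands.
Duty = £3,246.00 × 29.5% = £957.57.
Total = £4,898.46 + £11,763.82 + £957.57 = £17,619.85.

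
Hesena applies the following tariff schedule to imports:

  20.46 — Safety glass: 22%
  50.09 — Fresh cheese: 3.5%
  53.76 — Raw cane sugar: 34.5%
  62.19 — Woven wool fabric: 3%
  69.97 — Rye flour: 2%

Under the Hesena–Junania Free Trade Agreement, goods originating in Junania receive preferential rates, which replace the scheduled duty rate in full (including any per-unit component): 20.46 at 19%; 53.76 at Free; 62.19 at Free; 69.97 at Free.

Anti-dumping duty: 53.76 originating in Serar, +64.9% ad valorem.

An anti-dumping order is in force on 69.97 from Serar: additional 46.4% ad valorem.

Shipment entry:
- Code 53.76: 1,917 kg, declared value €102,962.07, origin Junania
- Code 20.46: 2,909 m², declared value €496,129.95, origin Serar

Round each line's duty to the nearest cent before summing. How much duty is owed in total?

Line 1 (53.76, Junania, 1,917 kg, €102,962.07):
Base rate for 53.76 is 34.5%.
Origin Junania qualifies under the Hesena–Junania agreement and 53.76 is covered: preferential rate Free applies instead.
The additional-duty order on 53.76 targets Serar, not Junania; it does not apply.
Duty = €102,962.07 × 0% = €0.00.
Line 2 (20.46, Serar, 2,909 m², €496,129.95):
Base rate for 20.46 is 22%.
20.46 has an FTA preferential rate, but origin Serar is not Junania; base rate stands.
Duty = €496,129.95 × 22% = €109,148.59.
Total = €0.00 + €109,148.59 = €109,148.59.

€109,148.59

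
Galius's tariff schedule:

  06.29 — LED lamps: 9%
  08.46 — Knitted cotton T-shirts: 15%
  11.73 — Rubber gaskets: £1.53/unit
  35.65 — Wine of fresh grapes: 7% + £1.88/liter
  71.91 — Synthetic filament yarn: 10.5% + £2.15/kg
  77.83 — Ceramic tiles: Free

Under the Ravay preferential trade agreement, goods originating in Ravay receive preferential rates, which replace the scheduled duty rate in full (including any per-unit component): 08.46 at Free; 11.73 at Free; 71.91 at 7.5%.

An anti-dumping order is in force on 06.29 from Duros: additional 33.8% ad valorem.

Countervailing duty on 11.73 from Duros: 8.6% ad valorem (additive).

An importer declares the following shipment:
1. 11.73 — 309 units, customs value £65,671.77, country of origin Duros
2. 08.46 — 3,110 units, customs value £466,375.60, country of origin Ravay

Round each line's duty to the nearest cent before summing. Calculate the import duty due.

£6,120.54

Line 1 (11.73, Duros, 309 units, £65,671.77):
Base rate for 11.73 is £1.53/unit.
11.73 has an FTA preferential rate, but origin Duros is not Ravay; base rate stands.
Additional duty on 11.73 from Duros: +8.6% ad valorem. Applied ad valorem rate = 8.6%.
Duty = £65,671.77 × 8.6% + 309 × £1.53 = £6,120.54.
Line 2 (08.46, Ravay, 3,110 units, £466,375.60):
Base rate for 08.46 is 15%.
Origin Ravay qualifies under the Galius–Ravay agreement and 08.46 is covered: preferential rate Free applies instead.
Duty = £466,375.60 × 0% = £0.00.
Total = £6,120.54 + £0.00 = £6,120.54.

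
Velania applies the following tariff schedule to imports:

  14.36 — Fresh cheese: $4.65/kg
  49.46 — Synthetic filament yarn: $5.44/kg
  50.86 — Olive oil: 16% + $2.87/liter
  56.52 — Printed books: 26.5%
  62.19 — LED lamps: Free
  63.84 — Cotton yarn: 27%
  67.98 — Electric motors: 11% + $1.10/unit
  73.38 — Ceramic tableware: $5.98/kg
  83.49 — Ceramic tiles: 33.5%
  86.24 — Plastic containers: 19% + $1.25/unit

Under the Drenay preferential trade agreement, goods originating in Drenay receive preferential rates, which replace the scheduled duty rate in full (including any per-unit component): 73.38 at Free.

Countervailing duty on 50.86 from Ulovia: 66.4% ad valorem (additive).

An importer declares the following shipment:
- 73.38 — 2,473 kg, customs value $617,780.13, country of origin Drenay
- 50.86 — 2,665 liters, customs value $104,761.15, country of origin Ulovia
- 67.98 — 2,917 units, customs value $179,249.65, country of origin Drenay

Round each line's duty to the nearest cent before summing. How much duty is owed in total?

$116,897.90

Line 1 (73.38, Drenay, 2,473 kg, $617,780.13):
Base rate for 73.38 is $5.98/kg.
Origin Drenay qualifies under the Velania–Drenay agreement and 73.38 is covered: preferential rate Free applies instead.
Duty = $617,780.13 × 0% = $0.00.
Line 2 (50.86, Ulovia, 2,665 liters, $104,761.15):
Base rate for 50.86 is 16% + $2.87/liter.
Additional duty on 50.86 from Ulovia: +66.4%. Applied ad valorem rate: 16% + 66.4% = 82.4%.
Duty = $104,761.15 × 82.4% + 2,665 × $2.87 = $93,971.74.
Line 3 (67.98, Drenay, 2,917 units, $179,249.65):
Base rate for 67.98 is 11% + $1.10/unit.
Origin Drenay is the FTA partner but 67.98 is not on the preference list; base rate stands.
Duty = $179,249.65 × 11% + 2,917 × $1.10 = $22,926.16.
Total = $0.00 + $93,971.74 + $22,926.16 = $116,897.90.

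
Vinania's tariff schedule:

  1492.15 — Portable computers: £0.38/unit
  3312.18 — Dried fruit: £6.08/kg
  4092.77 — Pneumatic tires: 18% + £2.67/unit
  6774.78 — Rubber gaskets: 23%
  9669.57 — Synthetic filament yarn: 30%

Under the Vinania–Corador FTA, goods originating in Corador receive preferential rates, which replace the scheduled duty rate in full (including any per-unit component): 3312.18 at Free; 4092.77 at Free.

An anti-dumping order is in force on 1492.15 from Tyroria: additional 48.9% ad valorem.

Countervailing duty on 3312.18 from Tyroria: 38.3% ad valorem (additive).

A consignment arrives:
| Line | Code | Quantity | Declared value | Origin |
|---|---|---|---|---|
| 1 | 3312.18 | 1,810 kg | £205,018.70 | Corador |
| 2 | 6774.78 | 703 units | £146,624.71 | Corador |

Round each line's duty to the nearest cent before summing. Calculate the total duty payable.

£33,723.68

Line 1 (3312.18, Corador, 1,810 kg, £205,018.70):
Base rate for 3312.18 is £6.08/kg.
Origin Corador qualifies under the Vinania–Corador agreement and 3312.18 is covered: preferential rate Free applies instead.
The additional-duty order on 3312.18 targets Tyroria, not Corador; it does not apply.
Duty = £205,018.70 × 0% = £0.00.
Line 2 (6774.78, Corador, 703 units, £146,624.71):
Base rate for 6774.78 is 23%.
Origin Corador is the FTA partner but 6774.78 is not on the preference list; base rate stands.
Duty = £146,624.71 × 23% = £33,723.68.
Total = £0.00 + £33,723.68 = £33,723.68.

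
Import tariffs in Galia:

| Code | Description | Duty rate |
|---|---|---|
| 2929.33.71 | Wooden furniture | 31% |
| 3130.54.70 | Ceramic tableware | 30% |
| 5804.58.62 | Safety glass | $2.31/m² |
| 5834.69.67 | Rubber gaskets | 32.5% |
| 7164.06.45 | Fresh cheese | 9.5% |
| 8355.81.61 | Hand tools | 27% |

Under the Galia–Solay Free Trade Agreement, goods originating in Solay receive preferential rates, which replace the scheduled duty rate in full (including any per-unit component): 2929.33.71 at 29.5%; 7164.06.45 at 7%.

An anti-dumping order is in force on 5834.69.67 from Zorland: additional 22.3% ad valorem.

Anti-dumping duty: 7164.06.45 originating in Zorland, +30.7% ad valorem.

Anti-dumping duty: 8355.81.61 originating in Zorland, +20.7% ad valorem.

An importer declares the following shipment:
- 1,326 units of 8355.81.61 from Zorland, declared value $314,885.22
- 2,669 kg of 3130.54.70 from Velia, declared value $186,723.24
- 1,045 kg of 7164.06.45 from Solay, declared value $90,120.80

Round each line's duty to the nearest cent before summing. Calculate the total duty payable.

$212,525.68

Line 1 (8355.81.61, Zorland, 1,326 units, $314,885.22):
Base rate for 8355.81.61 is 27%.
Additional duty on 8355.81.61 from Zorland: +20.7%. Applied ad valorem rate: 27% + 20.7% = 47.7%.
Duty = $314,885.22 × 47.7% = $150,200.25.
Line 2 (3130.54.70, Velia, 2,669 kg, $186,723.24):
Base rate for 3130.54.70 is 30%.
Duty = $186,723.24 × 30% = $56,016.97.
Line 3 (7164.06.45, Solay, 1,045 kg, $90,120.80):
Base rate for 7164.06.45 is 9.5%.
Origin Solay qualifies under the Galia–Solay agreement and 7164.06.45 is covered: preferential rate 7% applies instead.
The additional-duty order on 7164.06.45 targets Zorland, not Solay; it does not apply.
Duty = $90,120.80 × 7% = $6,308.46.
Total = $150,200.25 + $56,016.97 + $6,308.46 = $212,525.68.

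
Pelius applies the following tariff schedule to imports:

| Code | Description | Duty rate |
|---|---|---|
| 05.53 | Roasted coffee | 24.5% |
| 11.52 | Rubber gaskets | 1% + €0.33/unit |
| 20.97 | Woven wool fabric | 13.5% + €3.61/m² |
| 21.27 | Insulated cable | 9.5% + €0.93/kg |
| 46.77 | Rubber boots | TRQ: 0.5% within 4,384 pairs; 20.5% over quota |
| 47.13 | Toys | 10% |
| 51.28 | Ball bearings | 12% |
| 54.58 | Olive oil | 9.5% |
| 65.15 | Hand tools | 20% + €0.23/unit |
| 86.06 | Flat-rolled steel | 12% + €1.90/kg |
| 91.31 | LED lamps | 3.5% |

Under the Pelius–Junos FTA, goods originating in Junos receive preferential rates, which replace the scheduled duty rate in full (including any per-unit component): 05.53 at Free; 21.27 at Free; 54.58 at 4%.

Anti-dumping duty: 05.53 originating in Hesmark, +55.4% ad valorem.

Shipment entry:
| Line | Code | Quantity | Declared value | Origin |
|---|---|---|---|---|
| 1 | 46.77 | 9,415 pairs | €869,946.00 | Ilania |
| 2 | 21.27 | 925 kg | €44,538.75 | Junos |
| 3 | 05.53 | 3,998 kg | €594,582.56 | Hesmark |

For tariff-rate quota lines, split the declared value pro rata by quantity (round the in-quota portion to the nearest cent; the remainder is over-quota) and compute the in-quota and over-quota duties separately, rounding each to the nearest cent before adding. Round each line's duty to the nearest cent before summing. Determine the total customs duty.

€572,394.08

Line 1 (46.77, Ilania, 9,415 pairs, €869,946.00):
Code 46.77 is under a tariff-rate quota (threshold 4,384 pairs). In-quota: 4,384 pairs at 0.5%; over-quota: 5,031 pairs at 20.5%.
Pro-rata value split: in-quota = €869,946.00 × 4,384/9,415 = €405,081.60; over-quota = €869,946.00 − €405,081.60 = €464,864.40.
In-quota duty = €405,081.60 × 0.5% = €2,025.41. Over-quota duty = €464,864.40 × 20.5% = €95,297.20.
Line duty = €2,025.41 + €95,297.20 = €97,322.61.
Line 2 (21.27, Junos, 925 kg, €44,538.75):
Base rate for 21.27 is 9.5% + €0.93/kg.
Origin Junos qualifies under the Pelius–Junos agreement and 21.27 is covered: preferential rate Free applies instead.
Duty = €44,538.75 × 0% = €0.00.
Line 3 (05.53, Hesmark, 3,998 kg, €594,582.56):
Base rate for 05.53 is 24.5%.
05.53 has an FTA preferential rate, but origin Hesmark is not Junos; base rate stands.
Additional duty on 05.53 from Hesmark: +55.4%. Applied ad valorem rate: 24.5% + 55.4% = 79.9%.
Duty = €594,582.56 × 79.9% = €475,071.47.
Total = €97,322.61 + €0.00 + €475,071.47 = €572,394.08.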